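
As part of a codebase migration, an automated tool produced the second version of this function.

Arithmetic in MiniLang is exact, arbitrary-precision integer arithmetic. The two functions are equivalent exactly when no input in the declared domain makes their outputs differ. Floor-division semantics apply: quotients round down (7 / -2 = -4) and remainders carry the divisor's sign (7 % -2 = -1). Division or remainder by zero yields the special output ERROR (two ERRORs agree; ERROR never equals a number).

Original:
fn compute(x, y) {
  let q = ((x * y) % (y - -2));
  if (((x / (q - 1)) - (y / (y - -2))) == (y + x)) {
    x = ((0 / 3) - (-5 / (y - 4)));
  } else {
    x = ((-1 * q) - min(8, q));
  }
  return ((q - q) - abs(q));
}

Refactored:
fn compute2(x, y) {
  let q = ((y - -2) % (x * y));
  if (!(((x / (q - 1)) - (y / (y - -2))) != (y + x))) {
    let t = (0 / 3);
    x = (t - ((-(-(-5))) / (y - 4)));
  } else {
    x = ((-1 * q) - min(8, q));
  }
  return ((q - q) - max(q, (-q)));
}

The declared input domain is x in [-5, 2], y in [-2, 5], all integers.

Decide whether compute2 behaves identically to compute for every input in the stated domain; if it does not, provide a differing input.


Input x=-5, y=-1: 0 from compute versus ERROR from compute2.
verdict: not equivalent; witness: x=-5, y=-1


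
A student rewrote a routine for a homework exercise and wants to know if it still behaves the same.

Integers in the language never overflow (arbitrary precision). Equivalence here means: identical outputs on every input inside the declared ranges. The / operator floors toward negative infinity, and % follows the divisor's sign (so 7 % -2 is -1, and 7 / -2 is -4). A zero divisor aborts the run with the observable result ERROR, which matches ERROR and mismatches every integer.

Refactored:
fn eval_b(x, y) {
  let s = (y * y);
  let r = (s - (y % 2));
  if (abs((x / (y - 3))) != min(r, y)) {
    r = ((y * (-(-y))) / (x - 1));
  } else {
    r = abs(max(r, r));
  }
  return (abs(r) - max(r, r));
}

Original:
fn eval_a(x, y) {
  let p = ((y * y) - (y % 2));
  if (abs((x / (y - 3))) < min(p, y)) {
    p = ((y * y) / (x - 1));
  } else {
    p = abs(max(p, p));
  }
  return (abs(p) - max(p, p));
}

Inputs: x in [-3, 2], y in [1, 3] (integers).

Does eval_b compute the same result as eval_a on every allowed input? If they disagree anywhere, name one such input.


Try x=-3, y=1.
eval_a: p becomes 0; next (abs((x / (y - 3))) < min(p, y)) evaluates to false; next p becomes 0; next final value 0
eval_b: s becomes 1; next r becomes 0; next (abs((x / (y - 3))) != min(r, y)) evaluates to true; next r becomes -1; next final value 2
0 against 2: the behavior changed.
verdict: not equivalent; witness: x=-3, y=1


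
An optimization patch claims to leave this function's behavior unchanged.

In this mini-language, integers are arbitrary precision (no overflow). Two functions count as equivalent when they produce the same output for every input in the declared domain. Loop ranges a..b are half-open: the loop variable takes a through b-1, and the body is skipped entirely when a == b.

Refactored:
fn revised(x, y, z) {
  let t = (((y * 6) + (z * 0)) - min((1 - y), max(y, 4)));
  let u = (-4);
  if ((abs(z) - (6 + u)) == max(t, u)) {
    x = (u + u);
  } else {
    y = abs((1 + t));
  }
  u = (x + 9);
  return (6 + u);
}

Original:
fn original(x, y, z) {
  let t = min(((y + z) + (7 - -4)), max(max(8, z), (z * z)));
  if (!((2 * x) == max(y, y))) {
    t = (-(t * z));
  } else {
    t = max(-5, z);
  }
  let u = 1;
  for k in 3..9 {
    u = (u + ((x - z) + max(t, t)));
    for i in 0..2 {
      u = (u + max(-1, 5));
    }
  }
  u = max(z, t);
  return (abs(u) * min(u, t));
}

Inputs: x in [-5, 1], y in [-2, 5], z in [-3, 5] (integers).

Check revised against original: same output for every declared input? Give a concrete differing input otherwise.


On input x=-5, y=-2, z=-3, original returns 324 while revised returns 10.
verdict: not equivalent; witness: x=-5, y=-2, z=-3


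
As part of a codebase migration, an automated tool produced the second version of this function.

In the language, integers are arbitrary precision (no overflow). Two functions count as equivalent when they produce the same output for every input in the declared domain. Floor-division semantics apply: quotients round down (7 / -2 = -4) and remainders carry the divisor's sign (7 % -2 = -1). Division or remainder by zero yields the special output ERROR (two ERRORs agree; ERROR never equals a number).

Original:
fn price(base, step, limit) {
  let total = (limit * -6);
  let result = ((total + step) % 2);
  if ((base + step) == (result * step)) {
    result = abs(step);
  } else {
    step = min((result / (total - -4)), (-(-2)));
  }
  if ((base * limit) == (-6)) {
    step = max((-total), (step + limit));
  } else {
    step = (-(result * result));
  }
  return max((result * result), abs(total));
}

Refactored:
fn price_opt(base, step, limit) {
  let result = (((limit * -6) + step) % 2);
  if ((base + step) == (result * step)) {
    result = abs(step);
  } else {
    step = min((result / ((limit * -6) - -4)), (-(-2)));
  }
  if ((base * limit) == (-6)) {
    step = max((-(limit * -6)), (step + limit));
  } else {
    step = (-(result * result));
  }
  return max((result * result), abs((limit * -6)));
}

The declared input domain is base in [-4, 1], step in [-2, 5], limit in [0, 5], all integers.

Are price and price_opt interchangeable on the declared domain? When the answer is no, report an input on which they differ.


Although statement counts differ; also local variable names differ; also arithmetic usage differs; also constant usage differs, 288/288 inputs agree.
verdict: equivalent


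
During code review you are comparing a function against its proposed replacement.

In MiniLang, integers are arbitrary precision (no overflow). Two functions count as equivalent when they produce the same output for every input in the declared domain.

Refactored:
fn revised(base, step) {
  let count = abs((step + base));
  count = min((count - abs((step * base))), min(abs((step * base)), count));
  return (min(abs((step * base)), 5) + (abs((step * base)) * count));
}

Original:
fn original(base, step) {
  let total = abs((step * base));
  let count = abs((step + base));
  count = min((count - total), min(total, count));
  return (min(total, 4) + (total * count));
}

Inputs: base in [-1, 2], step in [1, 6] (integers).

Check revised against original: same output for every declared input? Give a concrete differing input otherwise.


Try base=-1, step=5.
original: total := 5 | count := 4 | count := -1 | result -1
revised: count := 4 | count := -1 | result 0
-1 against 0: the behavior changed.
verdict: not equivalent; witness: base=-1, step=5


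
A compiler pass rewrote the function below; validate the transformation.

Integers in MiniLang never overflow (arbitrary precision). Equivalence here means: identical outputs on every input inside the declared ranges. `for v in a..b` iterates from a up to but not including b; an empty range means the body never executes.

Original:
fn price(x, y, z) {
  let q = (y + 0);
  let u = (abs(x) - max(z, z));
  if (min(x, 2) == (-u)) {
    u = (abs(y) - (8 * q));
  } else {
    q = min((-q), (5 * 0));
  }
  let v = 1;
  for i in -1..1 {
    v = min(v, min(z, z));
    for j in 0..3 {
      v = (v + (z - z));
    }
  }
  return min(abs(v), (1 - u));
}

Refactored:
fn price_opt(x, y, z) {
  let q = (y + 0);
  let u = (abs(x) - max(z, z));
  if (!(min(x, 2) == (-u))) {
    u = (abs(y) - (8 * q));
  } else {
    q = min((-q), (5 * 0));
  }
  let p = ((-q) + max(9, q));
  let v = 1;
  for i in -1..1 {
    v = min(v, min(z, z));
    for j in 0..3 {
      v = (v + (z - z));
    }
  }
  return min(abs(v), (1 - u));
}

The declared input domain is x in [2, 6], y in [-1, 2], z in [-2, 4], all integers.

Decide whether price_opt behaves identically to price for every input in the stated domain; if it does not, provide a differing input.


There is a counterexample at x=2, y=-1, z=-2: -3 on one side, -8 on the other.
price: q = -1; u = 4; (min(x, 2) == (-u)) -> false; q = 0; v = 1; [i=-1]; v = -2; [j=0]; v = -2; [j=1]; v = -2; [j=2]; v = -2; [i=0]; v = -2; [j=0]; v = -2; [j=1]; v = -2; [j=2]; v = -2; return -3
price_opt: q = -1; u = 4; (!(min(x, 2) == (-u))) -> true; u = 9; p = 10; v = 1; [i=-1]; v = -2; [j=0]; v = -2; [j=1]; v = -2; [j=2]; v = -2; [i=0]; v = -2; [j=0]; v = -2; [j=1]; v = -2; [j=2]; v = -2; return -8
verdict: not equivalent; witness: x=2, y=-1, z=-2


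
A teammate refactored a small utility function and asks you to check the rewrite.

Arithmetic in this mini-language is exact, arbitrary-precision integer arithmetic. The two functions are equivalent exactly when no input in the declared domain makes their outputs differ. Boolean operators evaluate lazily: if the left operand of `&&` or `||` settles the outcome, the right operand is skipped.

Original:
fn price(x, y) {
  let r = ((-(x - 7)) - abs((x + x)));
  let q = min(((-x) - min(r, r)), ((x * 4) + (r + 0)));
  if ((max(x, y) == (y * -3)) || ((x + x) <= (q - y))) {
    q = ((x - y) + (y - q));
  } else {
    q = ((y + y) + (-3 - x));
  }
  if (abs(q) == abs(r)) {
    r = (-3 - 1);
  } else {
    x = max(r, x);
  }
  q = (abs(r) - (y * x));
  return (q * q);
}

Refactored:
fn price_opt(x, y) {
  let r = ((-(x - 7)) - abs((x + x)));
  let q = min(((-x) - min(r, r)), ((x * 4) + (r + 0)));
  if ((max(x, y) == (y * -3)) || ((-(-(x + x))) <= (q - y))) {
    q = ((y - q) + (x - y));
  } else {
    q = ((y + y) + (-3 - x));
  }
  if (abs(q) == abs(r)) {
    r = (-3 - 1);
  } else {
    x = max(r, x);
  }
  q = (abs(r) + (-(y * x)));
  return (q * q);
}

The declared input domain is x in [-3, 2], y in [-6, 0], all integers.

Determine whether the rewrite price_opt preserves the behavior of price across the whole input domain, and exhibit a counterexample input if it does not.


The two versions differ — the changes include arithmetic usage differs.
Spot check at x=0, y=-1 — price: r=7, then q=-7, then ((max(x, y) == (y * -3)) || ((x + x) <= (q - y))) is false, then q=-5, then (abs(q) == abs(r)) is false, then x=7, then q=14, then returns 196. price_opt: r=7, then q=-7, then ((max(x, y) == (y * -3)) || ((-(-(x + x))) <= (q - y))) is false, then q=-5, then (abs(q) == abs(r)) is false, then x=7, then q=14, then returns 196. Both give 196.
Checked all 42 inputs in the declared domain: the outputs agree on every one.
verdict: equivalent


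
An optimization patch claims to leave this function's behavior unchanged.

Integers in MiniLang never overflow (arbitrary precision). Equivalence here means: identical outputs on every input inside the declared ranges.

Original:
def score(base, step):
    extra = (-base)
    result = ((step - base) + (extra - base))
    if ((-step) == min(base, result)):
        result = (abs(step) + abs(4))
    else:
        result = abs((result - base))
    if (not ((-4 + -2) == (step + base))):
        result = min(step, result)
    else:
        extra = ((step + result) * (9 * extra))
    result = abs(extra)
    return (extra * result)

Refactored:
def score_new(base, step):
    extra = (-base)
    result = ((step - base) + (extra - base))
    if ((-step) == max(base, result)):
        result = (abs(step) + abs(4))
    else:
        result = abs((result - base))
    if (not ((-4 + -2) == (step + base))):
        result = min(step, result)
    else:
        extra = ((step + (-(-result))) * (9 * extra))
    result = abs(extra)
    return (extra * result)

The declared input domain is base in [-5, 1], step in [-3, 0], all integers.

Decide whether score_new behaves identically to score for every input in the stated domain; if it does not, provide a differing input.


The suspicious edit (`min(base, result)` became `max(base, result)`) never changes the result for any input inside the declared domain.
Spot check at base=-2, step=-3 — score: extra := 2 | result := 3 | ((-step) == min(base, result)): false | result := 5 | (not ((-4 + -2) == (step + base))): true | result := -3 | result := 2 | result 4. score_new: extra := 2 | result := 3 | ((-step) == max(base, result)): true | result := 7 | (not ((-4 + -2) == (step + base))): true | result := -3 | result := 2 | result 4. Both give 4.
Every one of the 28 inputs gives matching results.
verdict: equivalent


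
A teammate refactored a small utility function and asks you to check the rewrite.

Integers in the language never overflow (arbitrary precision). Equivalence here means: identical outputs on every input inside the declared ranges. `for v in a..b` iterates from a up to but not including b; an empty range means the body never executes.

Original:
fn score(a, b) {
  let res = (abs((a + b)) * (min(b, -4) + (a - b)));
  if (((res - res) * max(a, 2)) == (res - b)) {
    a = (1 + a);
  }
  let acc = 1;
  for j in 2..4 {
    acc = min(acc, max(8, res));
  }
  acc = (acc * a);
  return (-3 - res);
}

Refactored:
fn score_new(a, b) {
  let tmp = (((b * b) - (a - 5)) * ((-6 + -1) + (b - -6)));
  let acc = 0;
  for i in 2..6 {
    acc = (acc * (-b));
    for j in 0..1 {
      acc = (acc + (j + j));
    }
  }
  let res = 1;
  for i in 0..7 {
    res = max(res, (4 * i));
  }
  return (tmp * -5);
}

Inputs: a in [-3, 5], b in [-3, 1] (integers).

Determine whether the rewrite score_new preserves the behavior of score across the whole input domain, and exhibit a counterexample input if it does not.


Take a=-3, b=-3.
score: res=-24, then (((res - res) * max(a, 2)) == (res - b)) is false, then acc=1, then (j=2), then acc=1, then (j=3), then acc=1, then acc=-3, then returns 21
score_new: tmp=-68, then acc=0, then (i=2), then acc=0, then (j=0), then acc=0, then (i=3), then acc=0, then (j=0), then acc=0, then (i=4), then acc=0, then (j=0), then acc=0, then (i=5), then acc=0, then (j=0), then acc=0, then res=1, then (i=0), then res=1, then (i=1), then res=4, then (i=2), then res=8, then (i=3), then res=12, then (i=4), then res=16, then (i=5), then res=20, then (i=6), then res=24, then returns 340
21 != 340, so the rewrite changes behavior.
verdict: not equivalent; witness: a=-3, b=-3


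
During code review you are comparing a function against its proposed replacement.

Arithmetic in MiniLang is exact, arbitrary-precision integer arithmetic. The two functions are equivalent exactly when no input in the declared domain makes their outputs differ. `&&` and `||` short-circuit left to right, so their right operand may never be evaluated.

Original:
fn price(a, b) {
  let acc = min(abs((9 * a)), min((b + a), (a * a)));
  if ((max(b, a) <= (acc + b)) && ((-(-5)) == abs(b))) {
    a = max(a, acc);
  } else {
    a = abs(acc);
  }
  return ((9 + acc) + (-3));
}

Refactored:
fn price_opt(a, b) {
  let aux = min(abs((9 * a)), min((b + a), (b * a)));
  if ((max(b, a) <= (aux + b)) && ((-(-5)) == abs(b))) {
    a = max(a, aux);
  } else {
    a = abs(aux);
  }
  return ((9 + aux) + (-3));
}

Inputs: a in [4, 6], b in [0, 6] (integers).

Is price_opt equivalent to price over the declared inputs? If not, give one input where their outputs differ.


On input a=4, b=0, price returns 10 while price_opt returns 6.
verdict: not equivalent; witness: a=4, b=0


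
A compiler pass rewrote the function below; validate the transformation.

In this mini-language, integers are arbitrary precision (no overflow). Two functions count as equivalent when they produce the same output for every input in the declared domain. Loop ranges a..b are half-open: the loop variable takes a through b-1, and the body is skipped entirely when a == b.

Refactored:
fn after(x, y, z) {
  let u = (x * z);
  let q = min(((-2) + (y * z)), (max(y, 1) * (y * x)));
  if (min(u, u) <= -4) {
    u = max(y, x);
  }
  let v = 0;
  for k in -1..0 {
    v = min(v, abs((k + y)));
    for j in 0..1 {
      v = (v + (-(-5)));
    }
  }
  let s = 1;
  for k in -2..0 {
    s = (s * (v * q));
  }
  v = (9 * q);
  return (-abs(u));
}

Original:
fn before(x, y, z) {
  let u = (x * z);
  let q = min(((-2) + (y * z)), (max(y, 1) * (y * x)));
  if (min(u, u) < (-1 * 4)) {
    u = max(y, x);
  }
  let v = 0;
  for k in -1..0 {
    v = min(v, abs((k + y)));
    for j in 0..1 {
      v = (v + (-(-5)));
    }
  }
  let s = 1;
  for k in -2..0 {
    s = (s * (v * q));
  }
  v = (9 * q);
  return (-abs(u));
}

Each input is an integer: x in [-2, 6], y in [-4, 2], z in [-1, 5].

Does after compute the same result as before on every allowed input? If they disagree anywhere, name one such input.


These are not equivalent — on x=-2, y=-4, z=2 the outputs split (-4 vs -2).
before: u becomes -4; next q becomes -10; next (min(u, u) < (-1 * 4)) evaluates to false; next v becomes 0; next at k=-1:; next v becomes 0; next at j=0:; next v becomes 5; next s becomes 1; next at k=-2:; next s becomes -50; next at k=-1:; next s becomes 2500; next v becomes -90; next final value -4
after: u becomes -4; next q becomes -10; next (min(u, u) <= -4) evaluates to true; next u becomes -2; next v becomes 0; next at k=-1:; next v becomes 0; next at j=0:; next v becomes 5; next s becomes 1; next at k=-2:; next s becomes -50; next at k=-1:; next s becomes 2500; next v becomes -90; next final value -2
verdict: not equivalent; witness: x=-2, y=-4, z=2


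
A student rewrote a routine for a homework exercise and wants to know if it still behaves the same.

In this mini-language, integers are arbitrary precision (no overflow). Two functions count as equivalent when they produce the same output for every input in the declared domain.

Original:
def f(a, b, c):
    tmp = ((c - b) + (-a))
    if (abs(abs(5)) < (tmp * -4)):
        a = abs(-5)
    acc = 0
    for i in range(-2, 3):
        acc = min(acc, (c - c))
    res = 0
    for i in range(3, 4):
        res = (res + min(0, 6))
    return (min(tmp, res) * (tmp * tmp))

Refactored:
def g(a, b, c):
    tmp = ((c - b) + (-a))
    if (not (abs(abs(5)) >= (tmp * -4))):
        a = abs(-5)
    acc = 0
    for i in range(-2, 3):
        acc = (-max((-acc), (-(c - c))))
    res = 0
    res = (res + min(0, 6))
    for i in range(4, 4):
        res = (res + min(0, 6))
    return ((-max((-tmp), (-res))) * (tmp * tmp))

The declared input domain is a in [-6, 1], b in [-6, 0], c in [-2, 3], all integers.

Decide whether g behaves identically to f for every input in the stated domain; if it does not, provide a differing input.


The two versions differ — the changes include statement counts differ; constant usage differs; min/max/abs usage differs; comparison usage differs; loop structure differs; arithmetic usage differs; boolean connective usage differs.
One worked example (a=0, b=-1, c=-1) — f: tmp becomes 0; next (abs(abs(5)) < (tmp * -4)) evaluates to false; next acc becomes 0; next at i=-2:; next acc becomes 0; next at i=-1:; next acc becomes 0; next at i=0:; next acc becomes 0; next at i=1:; next acc becomes 0; next at i=2:; next acc becomes 0; next res becomes 0; next at i=3:; next res becomes 0; next final value 0; g: tmp becomes 0; next (not (abs(abs(5)) >= (tmp * -4))) evaluates to false; next acc becomes 0; next at i=-2:; next acc becomes 0; next at i=-1:; next acc becomes 0; next at i=0:; next acc becomes 0; next at i=1:; next acc becomes 0; next at i=2:; next acc becomes 0; next res becomes 0; next res becomes 0; next i never enters its loop body; next final value 0; agreement on 0.
Every one of the 336 inputs gives matching results.
verdict: equivalent


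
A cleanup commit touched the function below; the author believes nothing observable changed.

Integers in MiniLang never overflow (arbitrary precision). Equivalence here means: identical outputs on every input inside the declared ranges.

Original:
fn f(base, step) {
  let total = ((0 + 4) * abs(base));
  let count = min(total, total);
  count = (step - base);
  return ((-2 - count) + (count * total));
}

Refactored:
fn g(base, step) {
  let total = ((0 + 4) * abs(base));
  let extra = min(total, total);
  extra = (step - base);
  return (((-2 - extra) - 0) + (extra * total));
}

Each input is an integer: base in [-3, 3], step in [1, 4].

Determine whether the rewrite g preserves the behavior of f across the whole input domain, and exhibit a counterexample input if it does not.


Equivalent — the differences include arithmetic usage differs; local variable names differ; constant usage differs, yet no declared input distinguishes the two.
As a probe, take base=1, step=1: f runs total = 4; count = 4; count = 0; return -2; g runs total = 4; extra = 4; extra = 0; return -2; both end at -2.
Across all 28 domain points the two functions coincide.
verdict: equivalent


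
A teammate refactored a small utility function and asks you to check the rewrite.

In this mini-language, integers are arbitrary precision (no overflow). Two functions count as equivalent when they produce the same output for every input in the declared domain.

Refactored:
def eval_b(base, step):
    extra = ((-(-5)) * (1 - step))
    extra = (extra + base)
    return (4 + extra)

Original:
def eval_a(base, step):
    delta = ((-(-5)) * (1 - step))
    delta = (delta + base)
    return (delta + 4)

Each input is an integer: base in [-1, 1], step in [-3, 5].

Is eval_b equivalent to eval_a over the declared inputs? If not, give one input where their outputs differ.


Behavior is preserved: although local variable names differ, the outputs never diverge.
One worked example (base=-1, step=4) — eval_a: delta = -15; delta = -16; return -12; eval_b: extra = -15; extra = -16; return -12; agreement on -12.
Every one of the 27 inputs gives matching results.
verdict: equivalent


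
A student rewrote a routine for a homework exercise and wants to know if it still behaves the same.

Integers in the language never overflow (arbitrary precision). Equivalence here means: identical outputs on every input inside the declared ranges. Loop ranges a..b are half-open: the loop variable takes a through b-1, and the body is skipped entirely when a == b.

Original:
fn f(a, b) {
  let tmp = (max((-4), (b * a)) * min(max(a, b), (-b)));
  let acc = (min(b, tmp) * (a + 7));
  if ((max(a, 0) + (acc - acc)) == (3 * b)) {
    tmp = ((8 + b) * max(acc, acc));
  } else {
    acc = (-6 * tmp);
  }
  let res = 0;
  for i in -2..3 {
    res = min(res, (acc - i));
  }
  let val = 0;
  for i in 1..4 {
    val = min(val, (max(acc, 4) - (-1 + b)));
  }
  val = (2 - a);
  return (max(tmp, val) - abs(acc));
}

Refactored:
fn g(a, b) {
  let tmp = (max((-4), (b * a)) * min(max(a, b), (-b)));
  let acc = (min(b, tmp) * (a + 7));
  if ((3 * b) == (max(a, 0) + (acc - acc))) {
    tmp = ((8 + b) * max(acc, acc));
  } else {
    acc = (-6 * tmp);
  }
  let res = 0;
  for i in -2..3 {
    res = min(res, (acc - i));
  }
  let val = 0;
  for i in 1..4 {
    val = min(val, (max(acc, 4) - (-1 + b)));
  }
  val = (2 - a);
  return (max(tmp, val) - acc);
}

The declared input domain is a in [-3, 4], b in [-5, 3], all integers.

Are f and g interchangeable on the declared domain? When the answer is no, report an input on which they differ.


Take a=-3, b=1.
f: tmp = 3; acc = 4; ((max(a, 0) + (acc - acc)) == (3 * b)) -> false; acc = -18; res = 0; [i=-2]; res = -16; [i=-1]; res = -17; [i=0]; res = -18; [i=1]; res = -19; [i=2]; res = -20; val = 0; [i=1]; val = 0; [i=2]; val = 0; [i=3]; val = 0; val = 5; return -13
g: tmp = 3; acc = 4; ((3 * b) == (max(a, 0) + (acc - acc))) -> false; acc = -18; res = 0; [i=-2]; res = -16; [i=-1]; res = -17; [i=0]; res = -18; [i=1]; res = -19; [i=2]; res = -20; val = 0; [i=1]; val = 0; [i=2]; val = 0; [i=3]; val = 0; val = 5; return 23
-13 and 23 differ, so these are not the same function on this domain.
verdict: not equivalent; witness: a=-3, b=1


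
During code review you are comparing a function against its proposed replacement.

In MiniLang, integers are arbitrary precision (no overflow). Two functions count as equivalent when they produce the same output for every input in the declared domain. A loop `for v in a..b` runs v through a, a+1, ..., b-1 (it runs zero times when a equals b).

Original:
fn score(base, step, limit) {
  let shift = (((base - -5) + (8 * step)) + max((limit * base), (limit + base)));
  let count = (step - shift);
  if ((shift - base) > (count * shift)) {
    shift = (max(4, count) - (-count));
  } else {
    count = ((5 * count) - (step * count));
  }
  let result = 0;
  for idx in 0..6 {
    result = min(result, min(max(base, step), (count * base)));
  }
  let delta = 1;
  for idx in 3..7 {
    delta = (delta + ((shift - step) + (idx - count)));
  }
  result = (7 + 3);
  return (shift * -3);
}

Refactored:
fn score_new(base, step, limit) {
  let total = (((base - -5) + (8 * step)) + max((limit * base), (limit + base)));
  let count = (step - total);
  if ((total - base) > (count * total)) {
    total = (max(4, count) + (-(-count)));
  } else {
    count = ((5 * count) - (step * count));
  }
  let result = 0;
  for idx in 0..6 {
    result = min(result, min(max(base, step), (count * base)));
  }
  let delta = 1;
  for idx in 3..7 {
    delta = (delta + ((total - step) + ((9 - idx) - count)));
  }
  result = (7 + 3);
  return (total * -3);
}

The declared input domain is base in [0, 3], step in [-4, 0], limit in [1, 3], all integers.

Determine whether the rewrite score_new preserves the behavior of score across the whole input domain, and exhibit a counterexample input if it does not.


Equivalent — the differences include local variable names differ; and constant usage differs; and arithmetic usage differs, yet no declared input distinguishes the two.
Spot check at base=1, step=-4, limit=3 — score: shift := -22 | count := 18 | ((shift - base) > (count * shift)): true | shift := 36 | result := 0 | iter idx=0: | result := 0 | iter idx=1: | result := 0 | iter idx=2: | result := 0 | iter idx=3: | result := 0 | iter idx=4: | result := 0 | iter idx=5: | result := 0 | delta := 1 | iter idx=3: | delta := 26 | iter idx=4: | delta := 52 | iter idx=5: | delta := 79 | iter idx=6: | delta := 107 | result := 10 | result -108. score_new: total := -22 | count := 18 | ((total - base) > (count * total)): true | total := 36 | result := 0 | iter idx=0: | result := 0 | iter idx=1: | result := 0 | iter idx=2: | result := 0 | iter idx=3: | result := 0 | iter idx=4: | result := 0 | iter idx=5: | result := 0 | delta := 1 | iter idx=3: | delta := 29 | iter idx=4: | delta := 56 | iter idx=5: | delta := 82 | iter idx=6: | delta := 107 | result := 10 | result -108. Both give -108.
Across all 60 domain points the two functions coincide.
verdict: equivalent


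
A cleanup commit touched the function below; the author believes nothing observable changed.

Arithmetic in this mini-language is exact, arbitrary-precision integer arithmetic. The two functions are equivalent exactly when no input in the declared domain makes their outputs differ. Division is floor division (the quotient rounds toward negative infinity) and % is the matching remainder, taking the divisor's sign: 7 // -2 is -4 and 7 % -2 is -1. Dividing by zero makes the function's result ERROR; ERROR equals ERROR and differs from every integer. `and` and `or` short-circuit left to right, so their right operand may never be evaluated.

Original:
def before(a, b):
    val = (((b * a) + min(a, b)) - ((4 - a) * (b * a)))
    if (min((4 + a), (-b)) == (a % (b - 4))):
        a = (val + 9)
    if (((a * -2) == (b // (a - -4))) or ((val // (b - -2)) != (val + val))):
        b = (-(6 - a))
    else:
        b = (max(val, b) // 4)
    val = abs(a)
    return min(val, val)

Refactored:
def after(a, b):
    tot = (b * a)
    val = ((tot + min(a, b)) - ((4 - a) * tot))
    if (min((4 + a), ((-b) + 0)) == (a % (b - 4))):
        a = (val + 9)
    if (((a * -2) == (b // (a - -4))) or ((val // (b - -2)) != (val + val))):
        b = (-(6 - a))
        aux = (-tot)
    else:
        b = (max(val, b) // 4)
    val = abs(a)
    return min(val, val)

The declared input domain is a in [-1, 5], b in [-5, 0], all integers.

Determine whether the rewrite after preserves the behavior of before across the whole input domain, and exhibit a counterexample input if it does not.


Comparing the listings, the differences include: arithmetic usage differs, and local variable names differ, and constant usage differs, and statement counts differ.
Spot check at a=0, b=-4 — before: val := -4 | (min((4 + a), (-b)) == (a % (b - 4))): false | (((a * -2) == (b // (a - -4))) or ((val // (b - -2)) != (val + val))): true | b := -6 | val := 0 | result 0. after: tot := 0 | val := -4 | (min((4 + a), ((-b) + 0)) == (a % (b - 4))): false | (((a * -2) == (b // (a - -4))) or ((val // (b - -2)) != (val + val))): true | b := -6 | aux := 0 | val := 0 | result 0. Both give 0.
Checked all 42 inputs in the declared domain: the outputs agree on every one.
verdict: equivalent


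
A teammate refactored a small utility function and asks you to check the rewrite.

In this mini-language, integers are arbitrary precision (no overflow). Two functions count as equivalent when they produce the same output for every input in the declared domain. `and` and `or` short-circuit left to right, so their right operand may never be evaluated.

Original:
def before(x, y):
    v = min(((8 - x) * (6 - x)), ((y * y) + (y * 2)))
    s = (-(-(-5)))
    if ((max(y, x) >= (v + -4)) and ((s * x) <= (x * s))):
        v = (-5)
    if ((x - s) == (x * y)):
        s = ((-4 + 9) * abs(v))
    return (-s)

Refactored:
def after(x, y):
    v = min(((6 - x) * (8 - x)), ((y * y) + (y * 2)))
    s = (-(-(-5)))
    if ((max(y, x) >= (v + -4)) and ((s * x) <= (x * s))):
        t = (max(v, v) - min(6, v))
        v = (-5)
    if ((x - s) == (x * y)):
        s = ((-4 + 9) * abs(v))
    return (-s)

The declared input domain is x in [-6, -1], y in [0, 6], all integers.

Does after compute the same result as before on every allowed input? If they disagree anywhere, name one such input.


Comparing the listings, the differences include: constant usage differs, and arithmetic usage differs, and statement counts differ, and local variable names differ, and min/max/abs usage differs.
Tracing x=-6, y=3: before: v := 15 | s := -5 | ((max(y, x) >= (v + -4)) and ((s * x) <= (x * s))): false | ((x - s) == (x * y)): false | result 5 | after: v := 15 | s := -5 | ((max(y, x) >= (v + -4)) and ((s * x) <= (x * s))): false | ((x - s) == (x * y)): false | result 5 — matching result 5.
Every one of the 42 inputs gives matching results.
verdict: equivalent


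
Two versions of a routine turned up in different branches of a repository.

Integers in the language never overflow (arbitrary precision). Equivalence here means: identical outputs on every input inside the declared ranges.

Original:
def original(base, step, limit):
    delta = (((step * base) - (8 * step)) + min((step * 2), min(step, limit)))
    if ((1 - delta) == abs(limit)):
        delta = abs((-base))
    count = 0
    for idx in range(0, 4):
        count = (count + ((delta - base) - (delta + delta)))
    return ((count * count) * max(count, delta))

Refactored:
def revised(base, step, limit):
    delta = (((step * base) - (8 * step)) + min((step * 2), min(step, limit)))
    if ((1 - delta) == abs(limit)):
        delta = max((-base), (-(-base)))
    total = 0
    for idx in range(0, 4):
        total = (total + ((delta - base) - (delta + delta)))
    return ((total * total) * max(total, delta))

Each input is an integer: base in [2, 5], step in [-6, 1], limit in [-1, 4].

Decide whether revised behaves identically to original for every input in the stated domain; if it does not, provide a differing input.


Side by side, the visible changes include: min/max/abs usage differs, plus local variable names differ.
Tracing base=4, step=-3, limit=4: original: delta=6, then ((1 - delta) == abs(limit)) is false, then count=0, then (idx=0), then count=-10, then (idx=1), then count=-20, then (idx=2), then count=-30, then (idx=3), then count=-40, then returns 9600 | revised: delta=6, then ((1 - delta) == abs(limit)) is false, then total=0, then (idx=0), then total=-10, then (idx=1), then total=-20, then (idx=2), then total=-30, then (idx=3), then total=-40, then returns 9600 — matching result 9600.
Sweeping the whole domain (192 inputs) finds no disagreement.
verdict: equivalent


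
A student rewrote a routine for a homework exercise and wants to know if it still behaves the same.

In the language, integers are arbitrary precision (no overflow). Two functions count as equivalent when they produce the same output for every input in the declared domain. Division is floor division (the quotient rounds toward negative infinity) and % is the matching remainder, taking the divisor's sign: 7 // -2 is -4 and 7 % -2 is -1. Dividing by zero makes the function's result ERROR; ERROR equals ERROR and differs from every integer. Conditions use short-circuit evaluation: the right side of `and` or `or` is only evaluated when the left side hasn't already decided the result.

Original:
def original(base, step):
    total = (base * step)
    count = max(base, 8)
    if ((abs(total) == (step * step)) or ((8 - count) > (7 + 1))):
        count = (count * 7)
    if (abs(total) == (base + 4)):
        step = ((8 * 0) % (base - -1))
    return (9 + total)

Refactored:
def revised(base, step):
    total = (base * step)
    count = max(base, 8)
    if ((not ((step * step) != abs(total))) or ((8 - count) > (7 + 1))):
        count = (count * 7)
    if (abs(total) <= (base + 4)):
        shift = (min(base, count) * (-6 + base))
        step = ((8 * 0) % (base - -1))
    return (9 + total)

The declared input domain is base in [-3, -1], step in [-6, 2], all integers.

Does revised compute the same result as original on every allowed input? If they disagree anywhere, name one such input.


Consider the input base=-1, step=-2.
original: total = 2; count = 8; ((abs(total) == (step * step)) or ((8 - count) > (7 + 1))) -> false; (abs(total) == (base + 4)) -> false; return 11
revised: total = 2; count = 8; ((not ((step * step) != abs(total))) or ((8 - count) > (7 + 1))) -> false; (abs(total) <= (base + 4)) -> true; shift = 7; division by zero -> ERROR
11 != ERROR, so the rewrite changes behavior.
verdict: not equivalent; witness: base=-1, step=-2


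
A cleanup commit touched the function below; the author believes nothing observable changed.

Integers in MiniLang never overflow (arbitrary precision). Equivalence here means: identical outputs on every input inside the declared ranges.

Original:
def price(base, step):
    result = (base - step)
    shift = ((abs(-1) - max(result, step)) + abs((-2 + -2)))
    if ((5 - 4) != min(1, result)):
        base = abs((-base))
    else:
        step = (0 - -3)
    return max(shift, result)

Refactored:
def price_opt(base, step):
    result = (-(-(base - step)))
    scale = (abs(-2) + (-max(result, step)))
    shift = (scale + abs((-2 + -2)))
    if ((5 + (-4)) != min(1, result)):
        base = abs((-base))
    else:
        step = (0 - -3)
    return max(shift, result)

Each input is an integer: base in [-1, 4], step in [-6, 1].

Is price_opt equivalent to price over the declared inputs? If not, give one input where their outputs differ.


On input base=-1, step=-3, price returns 3 while price_opt returns 4.
verdict: not equivalent; witness: base=-1, step=-3


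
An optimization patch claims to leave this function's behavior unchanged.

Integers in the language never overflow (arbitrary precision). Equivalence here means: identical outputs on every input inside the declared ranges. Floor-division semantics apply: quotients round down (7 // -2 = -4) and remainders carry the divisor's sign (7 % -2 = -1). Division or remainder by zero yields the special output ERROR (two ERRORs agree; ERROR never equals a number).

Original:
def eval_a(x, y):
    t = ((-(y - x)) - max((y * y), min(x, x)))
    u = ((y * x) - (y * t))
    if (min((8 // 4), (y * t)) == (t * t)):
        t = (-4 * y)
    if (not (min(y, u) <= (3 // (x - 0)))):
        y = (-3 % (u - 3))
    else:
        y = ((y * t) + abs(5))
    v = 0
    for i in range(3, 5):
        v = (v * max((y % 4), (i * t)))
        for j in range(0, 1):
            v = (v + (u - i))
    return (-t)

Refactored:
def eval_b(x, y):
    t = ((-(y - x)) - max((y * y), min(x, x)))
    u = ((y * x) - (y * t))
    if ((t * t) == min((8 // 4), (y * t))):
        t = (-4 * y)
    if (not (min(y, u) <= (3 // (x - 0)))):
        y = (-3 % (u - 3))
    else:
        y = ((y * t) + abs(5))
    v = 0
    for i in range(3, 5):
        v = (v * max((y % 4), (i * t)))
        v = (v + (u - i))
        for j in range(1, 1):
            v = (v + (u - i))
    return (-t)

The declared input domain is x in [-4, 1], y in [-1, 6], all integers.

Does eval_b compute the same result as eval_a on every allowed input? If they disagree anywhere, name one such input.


The two are interchangeable: statement counts differ, and arithmetic usage differs, and loop structure differs, and every declared input agrees.
Spot check at x=-2, y=3 — eval_a: t=-14, then u=36, then (min((8 // 4), (y * t)) == (t * t)) is false, then (not (min(y, u) <= (3 // (x - 0)))) is true, then y=30, then v=0, then (i=3), then v=0, then (j=0), then v=33, then (i=4), then v=66, then (j=0), then v=98, then returns 14. eval_b: t=-14, then u=36, then ((t * t) == min((8 // 4), (y * t))) is false, then (not (min(y, u) <= (3 // (x - 0)))) is true, then y=30, then v=0, then (i=3), then v=0, then v=33, then the loop over j runs zero times, then (i=4), then v=66, then v=98, then the loop over j runs zero times, then returns 14. Both give 14.
Across all 48 domain points the two functions coincide.
verdict: equivalent


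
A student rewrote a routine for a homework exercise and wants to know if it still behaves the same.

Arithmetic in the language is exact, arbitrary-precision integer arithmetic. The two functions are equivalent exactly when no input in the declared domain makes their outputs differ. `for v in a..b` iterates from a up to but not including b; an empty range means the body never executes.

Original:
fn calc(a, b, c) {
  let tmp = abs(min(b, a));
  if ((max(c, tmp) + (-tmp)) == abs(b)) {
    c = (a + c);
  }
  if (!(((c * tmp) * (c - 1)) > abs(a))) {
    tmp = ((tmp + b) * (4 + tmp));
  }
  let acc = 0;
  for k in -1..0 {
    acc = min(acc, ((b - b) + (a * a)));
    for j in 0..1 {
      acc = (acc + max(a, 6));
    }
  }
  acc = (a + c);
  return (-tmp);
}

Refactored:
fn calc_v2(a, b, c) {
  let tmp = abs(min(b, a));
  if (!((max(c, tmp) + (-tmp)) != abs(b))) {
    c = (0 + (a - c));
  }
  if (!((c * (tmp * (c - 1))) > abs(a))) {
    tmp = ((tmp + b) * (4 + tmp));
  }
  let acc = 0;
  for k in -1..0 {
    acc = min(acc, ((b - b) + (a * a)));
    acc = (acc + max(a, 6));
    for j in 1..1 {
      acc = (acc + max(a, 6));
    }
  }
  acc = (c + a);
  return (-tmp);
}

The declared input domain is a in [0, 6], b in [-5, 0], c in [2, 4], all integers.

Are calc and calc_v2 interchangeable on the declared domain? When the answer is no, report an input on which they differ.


There is a counterexample at a=2, b=-1, c=2: -1 on one side, 0 on the other.
calc: tmp=1, then ((max(c, tmp) + (-tmp)) == abs(b)) is true, then c=4, then (!(((c * tmp) * (c - 1)) > abs(a))) is false, then acc=0, then (k=-1), then acc=0, then (j=0), then acc=6, then acc=6, then returns -1
calc_v2: tmp=1, then (!((max(c, tmp) + (-tmp)) != abs(b))) is true, then c=0, then (!((c * (tmp * (c - 1))) > abs(a))) is true, then tmp=0, then acc=0, then (k=-1), then acc=0, then acc=6, then the loop over j runs zero times, then acc=2, then returns 0
verdict: not equivalent; witness: a=2, b=-1, c=2


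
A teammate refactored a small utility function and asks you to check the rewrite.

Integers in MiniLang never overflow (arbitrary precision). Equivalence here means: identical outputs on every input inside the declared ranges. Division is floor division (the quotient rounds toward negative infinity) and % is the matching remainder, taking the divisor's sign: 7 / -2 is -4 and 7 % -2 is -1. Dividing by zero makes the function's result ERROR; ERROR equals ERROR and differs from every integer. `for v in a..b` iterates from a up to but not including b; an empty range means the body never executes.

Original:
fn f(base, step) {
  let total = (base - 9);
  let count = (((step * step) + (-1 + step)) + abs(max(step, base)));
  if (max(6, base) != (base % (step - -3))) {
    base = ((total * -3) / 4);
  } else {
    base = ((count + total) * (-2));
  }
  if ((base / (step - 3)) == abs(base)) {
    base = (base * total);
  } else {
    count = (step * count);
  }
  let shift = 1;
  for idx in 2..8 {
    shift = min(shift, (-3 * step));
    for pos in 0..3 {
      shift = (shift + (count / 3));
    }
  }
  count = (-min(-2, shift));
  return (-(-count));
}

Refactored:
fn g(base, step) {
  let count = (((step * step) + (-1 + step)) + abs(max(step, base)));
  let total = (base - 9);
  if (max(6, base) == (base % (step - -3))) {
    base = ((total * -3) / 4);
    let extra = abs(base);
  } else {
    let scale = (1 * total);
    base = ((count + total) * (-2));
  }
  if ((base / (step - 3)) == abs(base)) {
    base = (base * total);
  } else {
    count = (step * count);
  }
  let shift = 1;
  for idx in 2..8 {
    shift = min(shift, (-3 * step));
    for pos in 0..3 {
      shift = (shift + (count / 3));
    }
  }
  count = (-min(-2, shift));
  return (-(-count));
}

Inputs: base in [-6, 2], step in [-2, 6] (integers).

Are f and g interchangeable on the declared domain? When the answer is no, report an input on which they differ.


Although `(max(6, base) != (base % (step - -3)))` became `(max(6, base) == (base % (step - -3)))`, no input in the stated domain can expose it.
Spot check at base=-5, step=6 — f: total = -14; count = 47; (max(6, base) != (base % (step - -3))) -> true; base = 10; ((base / (step - 3)) == abs(base)) -> false; count = 282; shift = 1; [idx=2]; shift = -18; [pos=0]; shift = 76; [pos=1]; shift = 170; [pos=2]; shift = 264; [idx=3]; shift = -18; [pos=0]; shift = 76; [pos=1]; shift = 170; [pos=2]; shift = 264; [idx=4]; shift = -18; [pos=0]; shift = 76; [pos=1]; shift = 170; [pos=2]; shift = 264; [idx=5]; shift = -18; [pos=0]; shift = 76; [pos=1]; shift = 170; [pos=2]; shift = 264; [idx=6]; shift = -18; [pos=0]; shift = 76; [pos=1]; shift = 170; [pos=2]; shift = 264; [idx=7]; shift = -18; [pos=0]; shift = 76; [pos=1]; shift = 170; [pos=2]; shift = 264; count = 2; return 2. g: count = 47; total = -14; (max(6, base) == (base % (step - -3))) -> false; scale = -14; base = -66; ((base / (step - 3)) == abs(base)) -> false; count = 282; shift = 1; [idx=2]; shift = -18; [pos=0]; shift = 76; [pos=1]; shift = 170; [pos=2]; shift = 264; [idx=3]; shift = -18; [pos=0]; shift = 76; [pos=1]; shift = 170; [pos=2]; shift = 264; [idx=4]; shift = -18; [pos=0]; shift = 76; [pos=1]; shift = 170; [pos=2]; shift = 264; [idx=5]; shift = -18; [pos=0]; shift = 76; [pos=1]; shift = 170; [pos=2]; shift = 264; [idx=6]; shift = -18; [pos=0]; shift = 76; [pos=1]; shift = 170; [pos=2]; shift = 264; [idx=7]; shift = -18; [pos=0]; shift = 76; [pos=1]; shift = 170; [pos=2]; shift = 264; count = 2; return 2. Both give 2.
Sweeping the whole domain (81 inputs) finds no disagreement.
verdict: equivalent
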